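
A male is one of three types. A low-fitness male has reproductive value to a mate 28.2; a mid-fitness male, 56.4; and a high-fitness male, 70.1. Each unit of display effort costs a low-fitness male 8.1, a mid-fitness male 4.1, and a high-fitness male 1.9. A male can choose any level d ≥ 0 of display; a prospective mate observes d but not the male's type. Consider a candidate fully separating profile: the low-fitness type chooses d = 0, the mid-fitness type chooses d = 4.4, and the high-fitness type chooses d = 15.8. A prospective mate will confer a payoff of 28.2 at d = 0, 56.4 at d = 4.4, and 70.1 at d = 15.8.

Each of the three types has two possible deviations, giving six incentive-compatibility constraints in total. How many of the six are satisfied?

5

Low-fitness (own payoff 28.2): to d=4.4 gives 56.4 − 8.1×4.4 = 20.76 → no gain ✓; to d=15.8 gives 70.1 − 8.1×15.8 = -57.88 → no gain ✓.
Mid-fitness (own payoff 56.4 − 4.1×4.4 = 38.36): to d=0 gives 28.2 → no gain ✓; to d=15.8 gives 70.1 − 4.1×15.8 = 5.32 → no gain ✓.
High-fitness (own payoff 70.1 − 1.9×15.8 = 40.08): to d=0 gives 28.2 → no gain ✓; to d=4.4 gives 56.4 − 1.9×4.4 = 48.04 → profitable ✗.
5 of the 6 constraints hold; not an equilibrium.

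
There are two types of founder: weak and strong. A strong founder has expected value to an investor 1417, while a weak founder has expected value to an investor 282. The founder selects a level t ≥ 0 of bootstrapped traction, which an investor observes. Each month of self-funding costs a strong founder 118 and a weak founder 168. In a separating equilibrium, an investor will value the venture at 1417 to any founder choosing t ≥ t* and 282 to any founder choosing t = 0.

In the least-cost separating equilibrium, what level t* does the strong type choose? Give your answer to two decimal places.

A weak founder choosing t = 0 receives 282.
Imitating at t* instead would pay 1417 at cost 168·t*, netting 1417 − 168·t*.
Indifference: 282 = 1417 − 168·t*, so t* = (1417 − 282) / 168 ≈ 6.76.
At t* the weak type's incentive constraint just binds; the strong type strictly prefers t* since its per-unit cost is lower.

6.76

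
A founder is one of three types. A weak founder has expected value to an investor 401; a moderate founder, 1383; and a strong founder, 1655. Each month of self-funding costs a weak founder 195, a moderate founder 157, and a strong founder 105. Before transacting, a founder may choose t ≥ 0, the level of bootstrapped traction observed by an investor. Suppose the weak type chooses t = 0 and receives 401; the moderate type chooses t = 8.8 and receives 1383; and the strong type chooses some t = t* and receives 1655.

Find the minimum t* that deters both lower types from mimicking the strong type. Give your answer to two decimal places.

10.53

Moderate type (on-path payoff 1383 − 157×8.8 = 1.4) won't mimic when 1.4 ≥ 1655 − 157·t*, i.e. t* ≥ 10.53.
Weak type (on-path payoff 401) won't mimic when 401 ≥ 1655 − 195·t*, i.e. t* ≥ 6.43.
Both must hold, so t* = max(6.43, 10.53) = 10.53. The moderate type's constraint binds.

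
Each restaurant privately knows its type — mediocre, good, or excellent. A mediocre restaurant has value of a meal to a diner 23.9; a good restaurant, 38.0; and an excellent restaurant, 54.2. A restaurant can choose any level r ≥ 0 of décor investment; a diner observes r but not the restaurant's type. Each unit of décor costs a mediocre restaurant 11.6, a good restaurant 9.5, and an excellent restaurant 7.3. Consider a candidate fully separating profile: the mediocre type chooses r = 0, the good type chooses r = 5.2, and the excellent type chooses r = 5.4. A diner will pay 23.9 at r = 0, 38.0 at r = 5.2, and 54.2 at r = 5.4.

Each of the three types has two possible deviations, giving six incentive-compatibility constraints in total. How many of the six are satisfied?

Mediocre (own payoff 23.9): to r=5.2 gives 38.0 − 11.6×5.2 = -22.32 → no gain ✓; to r=5.4 gives 54.2 − 11.6×5.4 = -8.44 → no gain ✓.
Good (own payoff 38.0 − 9.5×5.2 = -11.4): to r=0 gives 23.9 → profitable ✗; to r=5.4 gives 54.2 − 9.5×5.4 = 2.9 → profitable ✗.
Excellent (own payoff 54.2 − 7.3×5.4 = 14.78): to r=0 gives 23.9 → profitable ✗; to r=5.2 gives 38.0 − 7.3×5.2 = 0.04 → no gain ✓.
3 of the 6 constraints hold; not an equilibrium.

3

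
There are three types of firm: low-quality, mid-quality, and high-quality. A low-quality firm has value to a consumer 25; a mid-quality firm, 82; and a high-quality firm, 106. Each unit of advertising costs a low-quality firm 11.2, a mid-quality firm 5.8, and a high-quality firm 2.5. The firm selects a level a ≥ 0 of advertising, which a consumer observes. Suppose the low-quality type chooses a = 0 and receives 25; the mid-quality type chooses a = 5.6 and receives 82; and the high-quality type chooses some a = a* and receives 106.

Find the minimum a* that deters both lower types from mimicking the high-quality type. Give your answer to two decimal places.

9.74

Low-quality type (on-path payoff 25) won't mimic when 25 ≥ 106 − 11.2·a*, i.e. a* ≥ 7.23.
Mid-quality type (on-path payoff 82 − 5.8×5.6 = 49.52) won't mimic when 49.52 ≥ 106 − 5.8·a*, i.e. a* ≥ 9.74.
Both must hold, so a* = max(7.23, 9.74) = 9.74. The mid-quality type's constraint binds.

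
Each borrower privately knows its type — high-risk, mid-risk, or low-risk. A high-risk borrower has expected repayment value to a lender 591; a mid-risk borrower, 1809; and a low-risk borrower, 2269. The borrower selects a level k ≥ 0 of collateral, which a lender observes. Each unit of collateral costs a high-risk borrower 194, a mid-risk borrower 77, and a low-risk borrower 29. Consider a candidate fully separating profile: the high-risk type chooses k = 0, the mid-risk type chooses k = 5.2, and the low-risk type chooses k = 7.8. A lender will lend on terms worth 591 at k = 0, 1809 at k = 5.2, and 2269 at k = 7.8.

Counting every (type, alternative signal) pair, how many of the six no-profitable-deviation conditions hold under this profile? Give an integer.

High-risk (own payoff 591): to k=5.2 gives 1809 − 194×5.2 = 800.2 → profitable ✗; to k=7.8 gives 2269 − 194×7.8 = 755.8 → profitable ✗.
Low-risk (own payoff 2269 − 29×7.8 = 2042.8): to k=0 gives 591 → no gain ✓; to k=5.2 gives 1809 − 29×5.2 = 1658.2 → no gain ✓.
Mid-risk (own payoff 1809 − 77×5.2 = 1408.6): to k=0 gives 591 → no gain ✓; to k=7.8 gives 2269 − 77×7.8 = 1668.4 → profitable ✗.
3 of the 6 constraints hold; not an equilibrium.

3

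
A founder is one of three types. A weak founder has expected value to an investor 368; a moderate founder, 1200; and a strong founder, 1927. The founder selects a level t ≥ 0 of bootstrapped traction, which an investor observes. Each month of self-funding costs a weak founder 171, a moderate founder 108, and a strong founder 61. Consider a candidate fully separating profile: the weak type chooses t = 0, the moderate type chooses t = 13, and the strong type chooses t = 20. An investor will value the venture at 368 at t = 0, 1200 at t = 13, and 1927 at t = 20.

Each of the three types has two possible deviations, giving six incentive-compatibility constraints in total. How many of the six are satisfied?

Weak (own payoff 368): to t=13 gives 1200 − 171×13 = -1023 → no gain ✓; to t=20 gives 1927 − 171×20 = -1493 → no gain ✓.
Strong (own payoff 1927 − 61×20 = 707): to t=0 gives 368 → no gain ✓; to t=13 gives 1200 − 61×13 = 407 → no gain ✓.
Moderate (own payoff 1200 − 108×13 = -204): to t=0 gives 368 → profitable ✗; to t=20 gives 1927 − 108×20 = -233 → no gain ✓.
5 of the 6 constraints hold; not an equilibrium.

5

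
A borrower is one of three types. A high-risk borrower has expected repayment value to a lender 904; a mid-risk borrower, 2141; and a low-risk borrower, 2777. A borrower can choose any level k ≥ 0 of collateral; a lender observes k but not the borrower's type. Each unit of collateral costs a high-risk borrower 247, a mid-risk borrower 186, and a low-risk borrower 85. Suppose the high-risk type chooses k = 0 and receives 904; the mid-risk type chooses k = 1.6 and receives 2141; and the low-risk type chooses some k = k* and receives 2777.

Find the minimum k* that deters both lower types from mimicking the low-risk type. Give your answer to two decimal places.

7.58

High-risk type (on-path payoff 904) won't mimic when 904 ≥ 2777 − 247·k*, i.e. k* ≥ 7.58.
Mid-risk type (on-path payoff 2141 − 186×1.6 = 1843.4) won't mimic when 1843.4 ≥ 2777 − 186·k*, i.e. k* ≥ 5.02.
Both must hold, so k* = max(7.58, 5.02) = 7.58. The high-risk type's constraint binds.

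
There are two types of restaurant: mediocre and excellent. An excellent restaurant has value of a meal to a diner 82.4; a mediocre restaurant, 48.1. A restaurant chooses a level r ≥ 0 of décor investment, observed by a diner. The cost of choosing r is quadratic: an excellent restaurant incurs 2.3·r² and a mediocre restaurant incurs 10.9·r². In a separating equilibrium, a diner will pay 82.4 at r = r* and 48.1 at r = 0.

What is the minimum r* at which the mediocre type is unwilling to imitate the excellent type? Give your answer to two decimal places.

1.77

The mediocre type at r = 0 receives 48.1; imitating at r* yields 82.4 − 10.9·r*².
Indifference: 48.1 = 82.4 − 10.9·r*², so r*² = (82.4 − 48.1) / 10.9 ≈ 3.1468.
r* = √3.1468 ≈ 1.77.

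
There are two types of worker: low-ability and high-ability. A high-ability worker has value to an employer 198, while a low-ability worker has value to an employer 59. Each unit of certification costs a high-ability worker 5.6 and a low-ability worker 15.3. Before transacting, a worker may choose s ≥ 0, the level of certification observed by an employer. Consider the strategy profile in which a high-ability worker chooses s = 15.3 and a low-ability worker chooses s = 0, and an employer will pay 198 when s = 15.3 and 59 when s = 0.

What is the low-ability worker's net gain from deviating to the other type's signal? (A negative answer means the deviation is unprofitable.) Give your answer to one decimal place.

-95.1

Playing s = 0 the low-ability worker receives 59.
Deviating to s = 15.3 brings payment 198 at cost 15.3 × 15.3 = 234.09, netting -36.09.
Gain from deviating: -36.09 − 59 = -95.09, i.e. -95.1 to one decimal place.
The gain is negative, so the low-ability type's incentive-compatibility constraint is satisfied.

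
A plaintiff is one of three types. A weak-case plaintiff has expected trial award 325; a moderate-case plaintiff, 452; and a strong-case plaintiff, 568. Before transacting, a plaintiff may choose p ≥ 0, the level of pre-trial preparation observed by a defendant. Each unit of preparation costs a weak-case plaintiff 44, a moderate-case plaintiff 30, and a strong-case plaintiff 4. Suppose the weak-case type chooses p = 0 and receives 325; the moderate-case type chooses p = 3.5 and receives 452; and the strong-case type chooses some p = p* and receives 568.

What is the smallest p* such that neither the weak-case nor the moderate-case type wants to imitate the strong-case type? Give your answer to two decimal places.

Moderate-case type (on-path payoff 452 − 30×3.5 = 347) won't mimic when 347 ≥ 568 − 30·p*, i.e. p* ≥ 7.37.
Weak-case type (on-path payoff 325) won't mimic when 325 ≥ 568 − 44·p*, i.e. p* ≥ 5.52.
Both must hold, so p* = max(5.52, 7.37) = 7.37. The moderate-case type's constraint binds.

7.37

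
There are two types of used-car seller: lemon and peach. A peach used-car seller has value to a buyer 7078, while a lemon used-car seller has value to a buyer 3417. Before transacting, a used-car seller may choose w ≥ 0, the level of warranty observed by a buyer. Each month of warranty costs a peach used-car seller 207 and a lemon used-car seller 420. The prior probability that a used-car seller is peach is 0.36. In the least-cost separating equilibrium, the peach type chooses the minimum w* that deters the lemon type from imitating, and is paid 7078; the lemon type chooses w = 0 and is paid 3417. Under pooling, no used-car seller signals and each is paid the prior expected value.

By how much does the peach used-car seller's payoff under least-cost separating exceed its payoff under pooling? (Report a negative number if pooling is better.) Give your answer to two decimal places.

Least-cost separating signal: w* solves 3417 = 7078 − 420·w*, so w* = (7078 − 3417)/420 ≈ 8.7167.
Peach type's separating payoff: 7078 − 207 × w* = 7078 − 207 × (7078 − 3417)/420 = 7078 − 757827/420 = 5273.65.
Pooling payoff: 0.36 × 7078 + 0.64 × 3417 = 4734.96.
Difference: 5273.65 − 4734.96 = 538.69.
The peach type prefers to separate.

538.69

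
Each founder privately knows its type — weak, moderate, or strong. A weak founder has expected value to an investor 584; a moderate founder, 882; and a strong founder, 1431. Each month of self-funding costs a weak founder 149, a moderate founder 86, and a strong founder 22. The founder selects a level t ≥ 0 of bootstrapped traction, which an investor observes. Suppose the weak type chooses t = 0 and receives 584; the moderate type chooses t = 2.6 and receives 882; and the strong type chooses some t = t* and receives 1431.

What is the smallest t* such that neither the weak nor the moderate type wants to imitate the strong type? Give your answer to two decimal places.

Weak type (on-path payoff 584) won't mimic when 584 ≥ 1431 − 149·t*, i.e. t* ≥ 5.68.
Moderate type (on-path payoff 882 − 86×2.6 = 658.4) won't mimic when 658.4 ≥ 1431 − 86·t*, i.e. t* ≥ 8.98.
Both must hold, so t* = max(5.68, 8.98) = 8.98. The moderate type's constraint binds.

8.98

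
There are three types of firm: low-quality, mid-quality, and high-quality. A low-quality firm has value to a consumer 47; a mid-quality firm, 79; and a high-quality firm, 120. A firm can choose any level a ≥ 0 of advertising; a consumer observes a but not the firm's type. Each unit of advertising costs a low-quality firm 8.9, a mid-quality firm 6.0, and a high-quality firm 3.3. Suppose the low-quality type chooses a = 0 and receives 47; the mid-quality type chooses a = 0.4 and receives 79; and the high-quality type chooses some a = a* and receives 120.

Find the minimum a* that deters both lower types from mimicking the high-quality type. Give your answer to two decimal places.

Low-quality type (on-path payoff 47) won't mimic when 47 ≥ 120 − 8.9·a*, i.e. a* ≥ 8.20.
Mid-quality type (on-path payoff 79 − 6.0×0.4 = 76.6) won't mimic when 76.6 ≥ 120 − 6.0·a*, i.e. a* ≥ 7.23.
Both must hold, so a* = max(8.20, 7.23) = 8.20. The low-quality type's constraint binds.

8.20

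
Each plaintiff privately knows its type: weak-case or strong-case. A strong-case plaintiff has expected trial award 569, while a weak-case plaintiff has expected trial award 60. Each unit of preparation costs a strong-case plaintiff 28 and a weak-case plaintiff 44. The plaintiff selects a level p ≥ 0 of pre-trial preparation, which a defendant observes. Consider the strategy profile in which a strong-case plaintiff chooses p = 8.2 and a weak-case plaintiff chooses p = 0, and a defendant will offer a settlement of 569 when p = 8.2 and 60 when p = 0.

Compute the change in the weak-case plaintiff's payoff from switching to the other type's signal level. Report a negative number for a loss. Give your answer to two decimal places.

148.20

Playing p = 0 the weak-case plaintiff receives 60.
Deviating to p = 8.2 brings payment 569 at cost 44 × 8.2 = 360.8, netting 208.2.
Gain from deviating: 208.2 − 60 = 148.20.
The gain is positive, so the weak-case type's incentive-compatibility constraint is violated — this profile is not a separating equilibrium.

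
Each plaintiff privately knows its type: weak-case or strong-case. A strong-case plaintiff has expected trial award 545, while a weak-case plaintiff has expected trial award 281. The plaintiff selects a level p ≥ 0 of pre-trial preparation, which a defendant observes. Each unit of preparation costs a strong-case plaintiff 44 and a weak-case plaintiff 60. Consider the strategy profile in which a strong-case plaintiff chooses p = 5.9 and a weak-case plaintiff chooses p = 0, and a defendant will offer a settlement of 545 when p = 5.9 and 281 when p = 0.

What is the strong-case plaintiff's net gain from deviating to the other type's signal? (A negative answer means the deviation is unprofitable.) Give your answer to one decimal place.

Playing p = 5.9 the strong-case plaintiff receives 545 − 44 × 5.9 = 285.4.
Deviating to p = 0 yields 281 instead.
Gain from deviating: 281 − 285.4 = -4.4.
The gain is negative, so the strong-case type's incentive-compatibility constraint is satisfied.

-4.4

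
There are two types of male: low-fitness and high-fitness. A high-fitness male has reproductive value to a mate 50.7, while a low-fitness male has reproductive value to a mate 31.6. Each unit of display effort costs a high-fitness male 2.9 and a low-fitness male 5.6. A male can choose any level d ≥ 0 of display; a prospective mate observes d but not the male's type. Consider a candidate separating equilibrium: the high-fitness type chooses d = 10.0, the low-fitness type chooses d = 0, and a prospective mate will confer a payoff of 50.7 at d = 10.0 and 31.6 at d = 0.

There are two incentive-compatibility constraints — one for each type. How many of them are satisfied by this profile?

High-fitness type: signal → 50.7 − 2.9 × 10.0 = 21.7; deviate to 0 → 31.6. IC fails (21.7 < 31.6).
Low-fitness type: stay at 0 → 31.6; mimic → 50.7 − 5.6 × 10.0 = -5.3. IC holds (31.6 ≥ -5.3).
1 of 2 constraints hold, so this profile is not an equilibrium.

1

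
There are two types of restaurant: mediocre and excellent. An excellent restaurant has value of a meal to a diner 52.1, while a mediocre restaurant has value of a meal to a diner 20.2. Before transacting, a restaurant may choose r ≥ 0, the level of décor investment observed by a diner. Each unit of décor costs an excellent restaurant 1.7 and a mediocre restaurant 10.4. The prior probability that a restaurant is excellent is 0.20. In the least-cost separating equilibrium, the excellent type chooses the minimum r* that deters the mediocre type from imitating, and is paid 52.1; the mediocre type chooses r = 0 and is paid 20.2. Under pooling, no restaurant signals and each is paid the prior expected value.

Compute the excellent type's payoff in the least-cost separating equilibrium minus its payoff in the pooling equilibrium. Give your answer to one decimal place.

Least-cost separating signal: r* solves 20.2 = 52.1 − 10.4·r*, so r* = (52.1 − 20.2)/10.4 ≈ 3.0673.
Excellent type's separating payoff: 52.1 − 1.7 × r* = 52.1 − 1.7 × (52.1 − 20.2)/10.4 = 52.1 − 54.23/10.4 ≈ 46.886.
Pooling payoff: 0.20 × 52.1 + 0.80 × 20.2 = 26.58.
Difference: 46.886 − 26.58 = 20.306, i.e. 20.3 to one decimal place.
The excellent type prefers to separate.

20.3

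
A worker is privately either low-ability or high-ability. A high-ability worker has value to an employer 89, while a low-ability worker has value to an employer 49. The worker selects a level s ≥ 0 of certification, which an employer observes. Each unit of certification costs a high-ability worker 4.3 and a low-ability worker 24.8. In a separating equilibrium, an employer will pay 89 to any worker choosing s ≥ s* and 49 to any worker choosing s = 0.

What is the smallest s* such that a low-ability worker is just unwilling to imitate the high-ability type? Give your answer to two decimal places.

A low-ability worker choosing s = 0 receives 49.
Imitating at s* instead would pay 89 at cost 24.8·s*, netting 89 − 24.8·s*.
Indifference: 49 = 89 − 24.8·s*, so s* = (89 − 49) / 24.8 ≈ 1.61.
This is the low-ability type's binding incentive-compatibility constraint; any s ≥ 1.61 sustains separation on that side.

1.61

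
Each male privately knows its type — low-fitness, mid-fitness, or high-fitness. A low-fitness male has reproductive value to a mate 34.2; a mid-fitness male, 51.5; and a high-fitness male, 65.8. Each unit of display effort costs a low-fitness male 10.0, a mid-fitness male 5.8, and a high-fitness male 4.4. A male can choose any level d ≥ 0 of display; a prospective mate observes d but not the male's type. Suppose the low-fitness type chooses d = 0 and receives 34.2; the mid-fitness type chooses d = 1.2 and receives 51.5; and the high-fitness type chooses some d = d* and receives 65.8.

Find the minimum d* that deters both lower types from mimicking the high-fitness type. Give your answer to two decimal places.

3.67

Low-fitness type (on-path payoff 34.2) won't mimic when 34.2 ≥ 65.8 − 10.0·d*, i.e. d* ≥ 3.16.
Mid-fitness type (on-path payoff 51.5 − 5.8×1.2 = 44.54) won't mimic when 44.54 ≥ 65.8 − 5.8·d*, i.e. d* ≥ 3.67.
Both must hold, so d* = max(3.16, 3.67) = 3.67. The mid-fitness type's constraint binds.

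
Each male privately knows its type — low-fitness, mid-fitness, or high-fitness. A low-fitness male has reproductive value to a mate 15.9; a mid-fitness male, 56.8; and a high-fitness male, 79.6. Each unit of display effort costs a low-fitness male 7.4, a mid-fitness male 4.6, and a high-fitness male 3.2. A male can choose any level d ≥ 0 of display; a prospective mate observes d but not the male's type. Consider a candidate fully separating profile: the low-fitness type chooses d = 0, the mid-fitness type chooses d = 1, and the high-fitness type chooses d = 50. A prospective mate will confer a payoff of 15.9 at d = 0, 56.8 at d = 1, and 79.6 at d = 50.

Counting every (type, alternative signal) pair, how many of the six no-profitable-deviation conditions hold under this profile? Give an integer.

High-fitness (own payoff 79.6 − 3.2×50 = -80.4): to d=0 gives 15.9 → profitable ✗; to d=1 gives 56.8 − 3.2×1 = 53.6 → profitable ✗.
Low-fitness (own payoff 15.9): to d=1 gives 56.8 − 7.4×1 = 49.4 → profitable ✗; to d=50 gives 79.6 − 7.4×50 = -290.4 → no gain ✓.
Mid-fitness (own payoff 56.8 − 4.6×1 = 52.2): to d=0 gives 15.9 → no gain ✓; to d=50 gives 79.6 − 4.6×50 = -150.4 → no gain ✓.
3 of the 6 constraints hold; not an equilibrium.

3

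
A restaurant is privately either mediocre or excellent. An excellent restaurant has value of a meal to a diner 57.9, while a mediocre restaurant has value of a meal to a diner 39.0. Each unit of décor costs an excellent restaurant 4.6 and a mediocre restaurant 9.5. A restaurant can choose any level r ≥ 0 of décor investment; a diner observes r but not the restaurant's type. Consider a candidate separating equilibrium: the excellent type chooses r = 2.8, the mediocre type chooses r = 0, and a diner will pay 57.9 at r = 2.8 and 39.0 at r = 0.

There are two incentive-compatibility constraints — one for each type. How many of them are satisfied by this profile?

2

Mediocre type: stay at 0 → 39.0; mimic → 57.9 − 9.5 × 2.8 = 31.3. IC holds (39.0 ≥ 31.3).
Excellent type: signal → 57.9 − 4.6 × 2.8 = 45.02; deviate to 0 → 39.0. IC holds (45.02 ≥ 39.0).
2 of 2 constraints hold, so this is a separating equilibrium.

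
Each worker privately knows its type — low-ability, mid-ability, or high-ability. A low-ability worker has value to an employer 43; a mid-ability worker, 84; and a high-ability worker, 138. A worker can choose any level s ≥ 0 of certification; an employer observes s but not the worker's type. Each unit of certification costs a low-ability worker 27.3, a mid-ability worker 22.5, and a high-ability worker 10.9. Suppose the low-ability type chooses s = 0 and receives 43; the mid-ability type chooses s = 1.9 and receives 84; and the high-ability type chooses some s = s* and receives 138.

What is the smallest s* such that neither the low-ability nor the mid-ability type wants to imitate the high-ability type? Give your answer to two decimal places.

Mid-ability type (on-path payoff 84 − 22.5×1.9 = 41.25) won't mimic when 41.25 ≥ 138 − 22.5·s*, i.e. s* ≥ 4.30.
Low-ability type (on-path payoff 43) won't mimic when 43 ≥ 138 − 27.3·s*, i.e. s* ≥ 3.48.
Both must hold, so s* = max(3.48, 4.30) = 4.30. The mid-ability type's constraint binds.

4.30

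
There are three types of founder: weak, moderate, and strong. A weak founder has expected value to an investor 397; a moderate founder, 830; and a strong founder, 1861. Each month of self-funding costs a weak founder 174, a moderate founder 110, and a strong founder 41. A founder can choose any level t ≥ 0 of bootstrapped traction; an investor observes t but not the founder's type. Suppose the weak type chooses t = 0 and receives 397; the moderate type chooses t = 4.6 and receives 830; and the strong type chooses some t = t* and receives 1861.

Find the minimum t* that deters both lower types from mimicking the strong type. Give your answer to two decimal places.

13.97

Weak type (on-path payoff 397) won't mimic when 397 ≥ 1861 − 174·t*, i.e. t* ≥ 8.41.
Moderate type (on-path payoff 830 − 110×4.6 = 324) won't mimic when 324 ≥ 1861 − 110·t*, i.e. t* ≥ 13.97.
Both must hold, so t* = max(8.41, 13.97) = 13.97. The moderate type's constraint binds.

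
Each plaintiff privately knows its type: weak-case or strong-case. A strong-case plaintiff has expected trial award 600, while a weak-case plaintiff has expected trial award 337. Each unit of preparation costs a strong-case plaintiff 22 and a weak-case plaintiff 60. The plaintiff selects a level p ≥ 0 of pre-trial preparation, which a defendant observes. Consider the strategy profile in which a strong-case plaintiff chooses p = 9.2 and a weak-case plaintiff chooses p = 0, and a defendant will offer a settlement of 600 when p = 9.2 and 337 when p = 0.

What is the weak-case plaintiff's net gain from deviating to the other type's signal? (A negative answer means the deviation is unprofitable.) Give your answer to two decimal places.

-289.00

Playing p = 0 the weak-case plaintiff receives 337.
Deviating to p = 9.2 brings payment 600 at cost 60 × 9.2 = 552, netting 48.
Gain from deviating: 48 − 337 = -289.00.
The gain is negative, so the weak-case type's incentive-compatibility constraint is satisfied.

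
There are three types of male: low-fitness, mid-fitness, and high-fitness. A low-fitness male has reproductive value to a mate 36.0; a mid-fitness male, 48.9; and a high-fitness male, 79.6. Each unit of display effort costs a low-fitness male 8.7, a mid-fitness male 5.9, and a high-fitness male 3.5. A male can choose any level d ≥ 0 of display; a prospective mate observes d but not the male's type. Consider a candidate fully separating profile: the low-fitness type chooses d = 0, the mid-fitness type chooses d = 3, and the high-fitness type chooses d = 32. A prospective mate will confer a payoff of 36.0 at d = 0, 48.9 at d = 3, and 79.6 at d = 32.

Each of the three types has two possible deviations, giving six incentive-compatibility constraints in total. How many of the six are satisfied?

Mid-fitness (own payoff 48.9 − 5.9×3 = 31.2): to d=0 gives 36.0 → profitable ✗; to d=32 gives 79.6 − 5.9×32 = -109.2 → no gain ✓.
Low-fitness (own payoff 36.0): to d=3 gives 48.9 − 8.7×3 = 22.8 → no gain ✓; to d=32 gives 79.6 − 8.7×32 = -198.8 → no gain ✓.
High-fitness (own payoff 79.6 − 3.5×32 = -32.4): to d=0 gives 36.0 → profitable ✗; to d=3 gives 48.9 − 3.5×3 = 38.4 → profitable ✗.
3 of the 6 constraints hold; not an equilibrium.

3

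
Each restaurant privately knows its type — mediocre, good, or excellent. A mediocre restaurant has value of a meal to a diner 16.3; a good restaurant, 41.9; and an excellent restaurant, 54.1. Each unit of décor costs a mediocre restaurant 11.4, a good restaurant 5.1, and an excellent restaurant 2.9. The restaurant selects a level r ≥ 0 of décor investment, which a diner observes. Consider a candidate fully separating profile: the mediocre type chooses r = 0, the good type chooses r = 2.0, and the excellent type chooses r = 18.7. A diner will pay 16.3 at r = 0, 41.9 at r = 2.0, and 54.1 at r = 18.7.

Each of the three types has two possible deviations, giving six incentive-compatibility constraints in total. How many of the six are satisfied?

Good (own payoff 41.9 − 5.1×2.0 = 31.7): to r=0 gives 16.3 → no gain ✓; to r=18.7 gives 54.1 − 5.1×18.7 = -41.27 → no gain ✓.
Mediocre (own payoff 16.3): to r=2.0 gives 41.9 − 11.4×2.0 = 19.1 → profitable ✗; to r=18.7 gives 54.1 − 11.4×18.7 = -159.08 → no gain ✓.
Excellent (own payoff 54.1 − 2.9×18.7 = -0.13): to r=0 gives 16.3 → profitable ✗; to r=2.0 gives 41.9 − 2.9×2.0 = 36.1 → profitable ✗.
3 of the 6 constraints hold; not an equilibrium.

3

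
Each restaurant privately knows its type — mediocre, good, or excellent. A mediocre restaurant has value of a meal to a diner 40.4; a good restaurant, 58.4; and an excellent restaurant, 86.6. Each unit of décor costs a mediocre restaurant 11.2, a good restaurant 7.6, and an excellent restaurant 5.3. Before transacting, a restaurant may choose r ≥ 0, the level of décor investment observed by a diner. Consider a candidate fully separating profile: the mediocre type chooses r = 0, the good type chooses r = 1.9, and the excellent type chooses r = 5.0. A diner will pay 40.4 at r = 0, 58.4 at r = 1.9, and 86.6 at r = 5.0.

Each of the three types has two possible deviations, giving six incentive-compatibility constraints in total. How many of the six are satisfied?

5

Excellent (own payoff 86.6 − 5.3×5.0 = 60.1): to r=0 gives 40.4 → no gain ✓; to r=1.9 gives 58.4 − 5.3×1.9 = 48.33 → no gain ✓.
Mediocre (own payoff 40.4): to r=1.9 gives 58.4 − 11.2×1.9 = 37.12 → no gain ✓; to r=5.0 gives 86.6 − 11.2×5.0 = 30.6 → no gain ✓.
Good (own payoff 58.4 − 7.6×1.9 = 43.96): to r=0 gives 40.4 → no gain ✓; to r=5.0 gives 86.6 − 7.6×5.0 = 48.6 → profitable ✗.
5 of the 6 constraints hold; not an equilibrium.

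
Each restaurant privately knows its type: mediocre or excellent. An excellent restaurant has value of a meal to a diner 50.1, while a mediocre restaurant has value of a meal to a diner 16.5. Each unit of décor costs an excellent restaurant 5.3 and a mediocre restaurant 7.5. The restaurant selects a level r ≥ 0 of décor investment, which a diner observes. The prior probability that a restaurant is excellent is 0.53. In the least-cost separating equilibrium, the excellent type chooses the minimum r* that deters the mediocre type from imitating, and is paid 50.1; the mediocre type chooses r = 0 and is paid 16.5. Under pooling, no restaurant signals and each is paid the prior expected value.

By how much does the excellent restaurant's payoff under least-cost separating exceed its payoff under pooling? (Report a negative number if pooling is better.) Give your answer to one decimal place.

Least-cost separating signal: r* solves 16.5 = 50.1 − 7.5·r*, so r* = (50.1 − 16.5)/7.5 = 4.48.
Excellent type's separating payoff: 50.1 − 5.3 × r* = 50.1 − 5.3 × (50.1 − 16.5)/7.5 = 50.1 − 178.08/7.5 = 26.356.
Pooling payoff: 0.53 × 50.1 + 0.47 × 16.5 = 34.308.
Difference: 26.356 − 34.308 = -7.952, i.e. -8.0 to one decimal place.
The excellent type would prefer the pooling outcome.

-8.0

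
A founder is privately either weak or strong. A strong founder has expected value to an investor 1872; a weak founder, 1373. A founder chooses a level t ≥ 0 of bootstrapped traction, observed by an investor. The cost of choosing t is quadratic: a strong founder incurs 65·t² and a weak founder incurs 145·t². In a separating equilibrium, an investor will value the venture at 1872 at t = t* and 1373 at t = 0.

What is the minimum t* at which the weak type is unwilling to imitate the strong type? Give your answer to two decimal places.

The weak type at t = 0 receives 1373; imitating at t* yields 1872 − 145·t*².
Indifference: 1373 = 1872 − 145·t*², so t*² = (1872 − 1373) / 145 ≈ 3.4414.
t* = √3.4414 ≈ 1.86.

1.86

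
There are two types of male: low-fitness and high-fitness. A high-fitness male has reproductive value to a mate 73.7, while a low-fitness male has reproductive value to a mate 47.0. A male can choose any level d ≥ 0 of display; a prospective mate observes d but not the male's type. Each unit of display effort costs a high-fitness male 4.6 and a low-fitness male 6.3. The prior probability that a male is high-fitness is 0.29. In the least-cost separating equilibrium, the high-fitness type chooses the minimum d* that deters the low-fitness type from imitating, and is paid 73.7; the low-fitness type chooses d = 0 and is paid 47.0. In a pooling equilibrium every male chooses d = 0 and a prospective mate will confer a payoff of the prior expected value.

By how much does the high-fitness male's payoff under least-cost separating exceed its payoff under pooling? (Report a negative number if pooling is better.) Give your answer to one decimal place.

-0.5

Least-cost separating signal: d* solves 47.0 = 73.7 − 6.3·d*, so d* = (73.7 − 47.0)/6.3 ≈ 4.2381.
High-fitness type's separating payoff: 73.7 − 4.6 × d* = 73.7 − 4.6 × (73.7 − 47.0)/6.3 = 73.7 − 122.82/6.3 ≈ 54.205.
Pooling payoff: 0.29 × 73.7 + 0.71 × 47.0 = 54.743.
Difference: 54.205 − 54.743 = -0.538, i.e. -0.5 to one decimal place.
The high-fitness type would prefer the pooling outcome.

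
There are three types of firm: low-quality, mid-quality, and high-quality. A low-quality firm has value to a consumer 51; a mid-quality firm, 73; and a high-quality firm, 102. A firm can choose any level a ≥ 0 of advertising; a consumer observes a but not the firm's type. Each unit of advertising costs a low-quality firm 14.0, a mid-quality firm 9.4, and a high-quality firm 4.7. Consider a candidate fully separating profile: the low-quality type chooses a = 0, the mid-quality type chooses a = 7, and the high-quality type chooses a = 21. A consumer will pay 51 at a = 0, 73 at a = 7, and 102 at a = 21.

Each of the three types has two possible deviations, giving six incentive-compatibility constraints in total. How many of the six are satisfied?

Low-quality (own payoff 51): to a=7 gives 73 − 14.0×7 = -25 → no gain ✓; to a=21 gives 102 − 14.0×21 = -192 → no gain ✓.
High-quality (own payoff 102 − 4.7×21 = 3.3): to a=0 gives 51 → profitable ✗; to a=7 gives 73 − 4.7×7 = 40.1 → profitable ✗.
Mid-quality (own payoff 73 − 9.4×7 = 7.2): to a=0 gives 51 → profitable ✗; to a=21 gives 102 − 9.4×21 = -95.4 → no gain ✓.
3 of the 6 constraints hold; not an equilibrium.

3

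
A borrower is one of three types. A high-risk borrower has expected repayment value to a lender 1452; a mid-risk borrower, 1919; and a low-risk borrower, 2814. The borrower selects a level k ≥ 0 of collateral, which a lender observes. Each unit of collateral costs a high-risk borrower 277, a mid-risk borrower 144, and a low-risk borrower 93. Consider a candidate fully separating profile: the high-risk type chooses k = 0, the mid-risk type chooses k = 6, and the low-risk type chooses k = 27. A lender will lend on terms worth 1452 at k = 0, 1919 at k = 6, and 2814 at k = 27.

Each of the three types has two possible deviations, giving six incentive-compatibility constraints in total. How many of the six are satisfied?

3

Mid-risk (own payoff 1919 − 144×6 = 1055): to k=0 gives 1452 → profitable ✗; to k=27 gives 2814 − 144×27 = -1074 → no gain ✓.
Low-risk (own payoff 2814 − 93×27 = 303): to k=0 gives 1452 → profitable ✗; to k=6 gives 1919 − 93×6 = 1361 → profitable ✗.
High-risk (own payoff 1452): to k=6 gives 1919 − 277×6 = 257 → no gain ✓; to k=27 gives 2814 − 277×27 = -4665 → no gain ✓.
3 of the 6 constraints hold; not an equilibrium.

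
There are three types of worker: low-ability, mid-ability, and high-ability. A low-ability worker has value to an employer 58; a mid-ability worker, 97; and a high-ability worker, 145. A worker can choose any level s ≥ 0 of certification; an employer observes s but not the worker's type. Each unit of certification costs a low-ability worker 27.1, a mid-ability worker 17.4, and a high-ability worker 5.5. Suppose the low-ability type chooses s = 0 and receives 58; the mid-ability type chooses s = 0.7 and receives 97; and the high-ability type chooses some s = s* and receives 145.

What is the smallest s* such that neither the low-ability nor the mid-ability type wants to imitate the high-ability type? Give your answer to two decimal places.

Mid-ability type (on-path payoff 97 − 17.4×0.7 = 84.82) won't mimic when 84.82 ≥ 145 − 17.4·s*, i.e. s* ≥ 3.46.
Low-ability type (on-path payoff 58) won't mimic when 58 ≥ 145 − 27.1·s*, i.e. s* ≥ 3.21.
Both must hold, so s* = max(3.21, 3.46) = 3.46. The mid-ability type's constraint binds.

3.46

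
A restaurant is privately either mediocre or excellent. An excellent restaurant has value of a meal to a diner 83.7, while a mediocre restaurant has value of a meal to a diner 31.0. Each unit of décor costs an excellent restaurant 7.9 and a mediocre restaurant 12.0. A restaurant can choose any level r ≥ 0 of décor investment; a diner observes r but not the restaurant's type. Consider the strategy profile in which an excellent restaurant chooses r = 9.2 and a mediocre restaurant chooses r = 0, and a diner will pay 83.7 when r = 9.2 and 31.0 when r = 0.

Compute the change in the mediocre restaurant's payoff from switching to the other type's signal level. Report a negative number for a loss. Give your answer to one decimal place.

-57.7

Playing r = 0 the mediocre restaurant receives 31.0.
Deviating to r = 9.2 brings payment 83.7 at cost 12.0 × 9.2 = 110.4, netting -26.7.
Gain from deviating: -26.7 − 31.0 = -57.7.
The gain is negative, so the mediocre type's incentive-compatibility constraint is satisfied.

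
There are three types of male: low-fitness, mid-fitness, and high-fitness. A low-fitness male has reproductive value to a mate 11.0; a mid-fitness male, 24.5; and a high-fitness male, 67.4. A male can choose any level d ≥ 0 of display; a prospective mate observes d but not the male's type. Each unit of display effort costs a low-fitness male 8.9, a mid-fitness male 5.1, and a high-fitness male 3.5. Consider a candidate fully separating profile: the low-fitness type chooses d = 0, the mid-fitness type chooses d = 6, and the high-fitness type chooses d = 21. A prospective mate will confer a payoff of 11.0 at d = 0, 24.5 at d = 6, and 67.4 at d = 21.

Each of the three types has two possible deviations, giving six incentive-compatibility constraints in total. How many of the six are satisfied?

Low-fitness (own payoff 11.0): to d=6 gives 24.5 − 8.9×6 = -28.9 → no gain ✓; to d=21 gives 67.4 − 8.9×21 = -119.5 → no gain ✓.
High-fitness (own payoff 67.4 − 3.5×21 = -6.1): to d=0 gives 11.0 → profitable ✗; to d=6 gives 24.5 − 3.5×6 = 3.5 → profitable ✗.
Mid-fitness (own payoff 24.5 − 5.1×6 = -6.1): to d=0 gives 11.0 → profitable ✗; to d=21 gives 67.4 − 5.1×21 = -39.7 → no gain ✓.
3 of the 6 constraints hold; not an equilibrium.

3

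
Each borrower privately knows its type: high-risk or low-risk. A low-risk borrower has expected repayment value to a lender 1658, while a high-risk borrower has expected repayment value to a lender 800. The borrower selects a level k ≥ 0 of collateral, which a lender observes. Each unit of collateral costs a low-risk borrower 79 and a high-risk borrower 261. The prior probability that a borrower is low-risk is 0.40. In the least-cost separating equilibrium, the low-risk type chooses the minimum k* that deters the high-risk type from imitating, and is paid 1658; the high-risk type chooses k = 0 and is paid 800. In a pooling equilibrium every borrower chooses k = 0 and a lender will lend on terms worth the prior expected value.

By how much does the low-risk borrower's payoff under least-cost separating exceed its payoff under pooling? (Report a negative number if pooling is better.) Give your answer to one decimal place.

Least-cost separating signal: k* solves 800 = 1658 − 261·k*, so k* = (1658 − 800)/261 ≈ 3.2874.
Low-risk type's separating payoff: 1658 − 79 × k* = 1658 − 79 × (1658 − 800)/261 = 1658 − 67782/261 ≈ 1398.299.
Pooling payoff: 0.40 × 1658 + 0.60 × 800 = 1143.2.
Difference: 1398.299 − 1143.2 = 255.099, i.e. 255.1 to one decimal place.
The low-risk type prefers to separate.

255.1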